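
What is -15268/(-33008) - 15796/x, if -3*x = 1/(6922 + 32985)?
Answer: 15605463786649/8252 ≈ 1.8911e+9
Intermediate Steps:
x = -1/119721 (x = -1/(3*(6922 + 32985)) = -⅓/39907 = -⅓*1/39907 = -1/119721 ≈ -8.3528e-6)
-15268/(-33008) - 15796/x = -15268/(-33008) - 15796/(-1/119721) = -15268*(-1/33008) - 15796*(-119721) = 3817/8252 + 1891112916 = 15605463786649/8252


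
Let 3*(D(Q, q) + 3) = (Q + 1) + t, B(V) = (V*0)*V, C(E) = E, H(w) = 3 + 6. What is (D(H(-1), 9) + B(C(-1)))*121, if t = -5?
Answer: -484/3 ≈ -161.33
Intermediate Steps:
H(w) = 9
B(V) = 0 (B(V) = 0*V = 0)
D(Q, q) = -13/3 + Q/3 (D(Q, q) = -3 + ((Q + 1) - 5)/3 = -3 + ((1 + Q) - 5)/3 = -3 + (-4 + Q)/3 = -3 + (-4/3 + Q/3) = -13/3 + Q/3)
(D(H(-1), 9) + B(C(-1)))*121 = ((-13/3 + (1/3)*9) + 0)*121 = ((-13/3 + 3) + 0)*121 = (-4/3 + 0)*121 = -4/3*121 = -484/3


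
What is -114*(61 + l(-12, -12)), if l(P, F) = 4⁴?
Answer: -36138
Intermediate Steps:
l(P, F) = 256
-114*(61 + l(-12, -12)) = -114*(61 + 256) = -114*317 = -36138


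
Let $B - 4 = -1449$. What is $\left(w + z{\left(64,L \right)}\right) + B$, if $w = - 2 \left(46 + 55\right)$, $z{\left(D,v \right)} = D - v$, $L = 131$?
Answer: $-1714$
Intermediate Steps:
$B = -1445$ ($B = 4 - 1449 = -1445$)
$w = -202$ ($w = \left(-2\right) 101 = -202$)
$\left(w + z{\left(64,L \right)}\right) + B = \left(-202 + \left(64 - 131\right)\right) - 1445 = \left(-202 - 67\right) - 1445 = -269 - 1445 = -1714$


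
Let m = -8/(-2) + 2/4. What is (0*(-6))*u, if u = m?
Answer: 0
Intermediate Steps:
m = 9/2 (m = -8*(-½) + 2*(¼) = 4 + ½ = 9/2 ≈ 4.5000)
u = 9/2 ≈ 4.5000
(0*(-6))*u = (0*(-6))*(9/2) = 0*(9/2) = 0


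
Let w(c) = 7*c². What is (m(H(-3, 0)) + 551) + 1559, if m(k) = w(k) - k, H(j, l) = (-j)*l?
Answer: 2110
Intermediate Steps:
H(j, l) = -j*l
m(k) = -k + 7*k² (m(k) = 7*k² - k = -k + 7*k²)
(m(H(-3, 0)) + 551) + 1559 = ((-1*(-3)*0)*(-1 + 7*(-1*(-3)*0)) + 551) + 1559 = (0*(-1 + 7*0) + 551) + 1559 = (0*(-1 + 0) + 551) + 1559 = (0*(-1) + 551) + 1559 = (0 + 551) + 1559 = 551 + 1559 = 2110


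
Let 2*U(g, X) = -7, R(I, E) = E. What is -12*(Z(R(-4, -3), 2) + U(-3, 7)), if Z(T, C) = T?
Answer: 78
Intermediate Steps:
U(g, X) = -7/2 (U(g, X) = (½)*(-7) = -7/2)
-12*(Z(R(-4, -3), 2) + U(-3, 7)) = -12*(-3 - 7/2) = -12*(-13/2) = 78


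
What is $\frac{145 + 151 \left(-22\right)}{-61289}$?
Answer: $\frac{3177}{61289} \approx 0.051836$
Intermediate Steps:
$\frac{145 + 151 \left(-22\right)}{-61289} = \left(145 - 3322\right) \left(- \frac{1}{61289}\right) = \left(-3177\right) \left(- \frac{1}{61289}\right) = \frac{3177}{61289}$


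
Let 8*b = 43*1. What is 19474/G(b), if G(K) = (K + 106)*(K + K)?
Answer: 623168/38313 ≈ 16.265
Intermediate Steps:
b = 43/8 (b = (43*1)/8 = (1/8)*43 = 43/8 ≈ 5.3750)
G(K) = 2*K*(106 + K) (G(K) = (106 + K)*(2*K) = 2*K*(106 + K))
19474/G(b) = 19474/((2*(43/8)*(106 + 43/8))) = 19474/((2*(43/8)*(891/8))) = 19474/(38313/32) = 19474*(32/38313) = 623168/38313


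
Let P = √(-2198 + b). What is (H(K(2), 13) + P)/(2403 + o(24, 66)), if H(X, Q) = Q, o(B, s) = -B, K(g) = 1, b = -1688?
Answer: 1/183 + I*√3886/2379 ≈ 0.0054645 + 0.026203*I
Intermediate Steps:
P = I*√3886 (P = √(-2198 - 1688) = √(-3886) = I*√3886 ≈ 62.338*I)
(H(K(2), 13) + P)/(2403 + o(24, 66)) = (13 + I*√3886)/(2403 - 1*24) = (13 + I*√3886)/(2403 - 24) = (13 + I*√3886)/2379 = (13 + I*√3886)*(1/2379) = 1/183 + I*√3886/2379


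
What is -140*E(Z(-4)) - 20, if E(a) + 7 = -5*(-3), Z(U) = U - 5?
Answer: -1140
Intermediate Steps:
Z(U) = -5 + U
E(a) = 8 (E(a) = -7 - 5*(-3) = -7 + 15 = 8)
-140*E(Z(-4)) - 20 = -140*8 - 20 = -1120 - 20 = -1140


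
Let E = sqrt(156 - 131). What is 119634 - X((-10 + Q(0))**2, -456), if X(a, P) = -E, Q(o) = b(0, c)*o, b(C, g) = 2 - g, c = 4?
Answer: 119639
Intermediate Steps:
E = 5 (E = sqrt(25) = 5)
Q(o) = -2*o (Q(o) = (2 - 1*4)*o = (2 - 4)*o = -2*o)
X(a, P) = -5 (X(a, P) = -1*5 = -5)
119634 - X((-10 + Q(0))**2, -456) = 119634 - 1*(-5) = 119634 + 5 = 119639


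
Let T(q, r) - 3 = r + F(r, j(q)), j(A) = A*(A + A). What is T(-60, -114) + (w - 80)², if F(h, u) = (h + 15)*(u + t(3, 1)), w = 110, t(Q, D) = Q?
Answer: -712308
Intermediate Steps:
j(A) = 2*A² (j(A) = A*(2*A) = 2*A²)
F(h, u) = (3 + u)*(15 + h) (F(h, u) = (h + 15)*(u + 3) = (15 + h)*(3 + u) = (3 + u)*(15 + h))
T(q, r) = 48 + 4*r + 30*q² + 2*r*q² (T(q, r) = 3 + (r + (45 + 3*r + 15*(2*q²) + r*(2*q²))) = 3 + (r + (45 + 3*r + 30*q² + 2*r*q²)) = 3 + (45 + 4*r + 30*q² + 2*r*q²) = 48 + 4*r + 30*q² + 2*r*q²)
T(-60, -114) + (w - 80)² = (48 + 4*(-114) + 30*(-60)² + 2*(-114)*(-60)²) + (110 - 80)² = (48 - 456 + 30*3600 + 2*(-114)*3600) + 30² = (48 - 456 + 108000 - 820800) + 900 = -713208 + 900 = -712308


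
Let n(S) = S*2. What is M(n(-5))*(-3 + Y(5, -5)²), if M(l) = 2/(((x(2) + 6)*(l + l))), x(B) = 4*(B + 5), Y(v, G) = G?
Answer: -11/170 ≈ -0.064706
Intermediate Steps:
x(B) = 20 + 4*B (x(B) = 4*(5 + B) = 20 + 4*B)
n(S) = 2*S
M(l) = 1/(34*l) (M(l) = 2/((((20 + 4*2) + 6)*(l + l))) = 2/((((20 + 8) + 6)*(2*l))) = 2/(((28 + 6)*(2*l))) = 2/((34*(2*l))) = 2/((68*l)) = 2*(1/(68*l)) = 1/(34*l))
M(n(-5))*(-3 + Y(5, -5)²) = (1/(34*((2*(-5)))))*(-3 + (-5)²) = ((1/34)/(-10))*(-3 + 25) = ((1/34)*(-⅒))*22 = -1/340*22 = -11/170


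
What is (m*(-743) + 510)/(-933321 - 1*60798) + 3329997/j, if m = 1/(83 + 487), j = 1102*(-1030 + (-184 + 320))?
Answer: -16554572246609/4896970546860 ≈ -3.3806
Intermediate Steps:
j = -985188 (j = 1102*(-1030 + 136) = 1102*(-894) = -985188)
m = 1/570 ≈ 0.0017544
(m*(-743) + 510)/(-933321 - 1*60798) + 3329997/j = ((1/570)*(-743) + 510)/(-933321 - 1*60798) + 3329997/(-985188) = (-743/570 + 510)/(-933321 - 60798) + 3329997*(-1/985188) = (289957/570)/(-994119) - 58421/17284 = (289957/570)*(-1/994119) - 58421/17284 = -289957/566647830 - 58421/17284 = -16554572246609/4896970546860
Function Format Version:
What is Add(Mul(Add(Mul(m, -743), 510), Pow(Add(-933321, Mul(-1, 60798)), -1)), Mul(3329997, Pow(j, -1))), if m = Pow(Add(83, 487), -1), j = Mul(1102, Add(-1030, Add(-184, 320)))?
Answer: Rational(-16554572246609, 4896970546860) ≈ -3.3806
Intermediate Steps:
j = -985188 (j = Mul(1102, Add(-1030, 136)) = Mul(1102, -894) = -985188)
m = Rational(1, 570) (m = Pow(570, -1) = Rational(1, 570) ≈ 0.0017544)
Add(Mul(Add(Mul(m, -743), 510), Pow(Add(-933321, Mul(-1, 60798)), -1)), Mul(3329997, Pow(j, -1))) = Add(Mul(Add(Mul(Rational(1, 570), -743), 510), Pow(Add(-933321, Mul(-1, 60798)), -1)), Mul(3329997, Pow(-985188, -1))) = Add(Mul(Add(Rational(-743, 570), 510), Pow(Add(-933321, -60798), -1)), Mul(3329997, Rational(-1, 985188))) = Add(Mul(Rational(289957, 570), Pow(-994119, -1)), Rational(-58421, 17284)) = Add(Mul(Rational(289957, 570), Rational(-1, 994119)), Rational(-58421, 17284)) = Add(Rational(-289957, 566647830), Rational(-58421, 17284)) = Rational(-16554572246609, 4896970546860)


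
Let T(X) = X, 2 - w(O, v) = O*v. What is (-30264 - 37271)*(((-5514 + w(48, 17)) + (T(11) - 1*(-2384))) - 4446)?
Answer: 565875765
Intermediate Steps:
w(O, v) = 2 - O*v
(-30264 - 37271)*(((-5514 + w(48, 17)) + (T(11) - 1*(-2384))) - 4446) = (-30264 - 37271)*(((-5514 + (2 - 1*48*17)) + (11 - 1*(-2384))) - 4446) = -67535*(((-5514 + (2 - 816)) + (11 + 2384)) - 4446) = -67535*(((-5514 - 814) + 2395) - 4446) = -67535*((-6328 + 2395) - 4446) = -67535*(-3933 - 4446) = -67535*(-8379) = 565875765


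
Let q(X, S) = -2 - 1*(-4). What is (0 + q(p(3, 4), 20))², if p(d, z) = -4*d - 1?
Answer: 4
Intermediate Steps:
p(d, z) = -1 - 4*d
q(X, S) = 2 (q(X, S) = -2 + 4 = 2)
(0 + q(p(3, 4), 20))² = (0 + 2)² = 2² = 4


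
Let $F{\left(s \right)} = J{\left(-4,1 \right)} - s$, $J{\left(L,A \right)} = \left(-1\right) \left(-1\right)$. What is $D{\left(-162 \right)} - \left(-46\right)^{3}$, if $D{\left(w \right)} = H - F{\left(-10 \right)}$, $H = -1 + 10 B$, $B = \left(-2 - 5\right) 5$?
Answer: $96974$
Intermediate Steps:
$J{\left(L,A \right)} = 1$
$B = -35$ ($B = \left(-7\right) 5 = -35$)
$F{\left(s \right)} = 1 - s$
$H = -351$ ($H = -1 + 10 \left(-35\right) = -1 - 350 = -351$)
$D{\left(w \right)} = -362$ ($D{\left(w \right)} = -351 - \left(1 - -10\right) = -351 - \left(1 + 10\right) = -351 - 11 = -362$)
$D{\left(-162 \right)} - \left(-46\right)^{3} = -362 - \left(-46\right)^{3} = -362 - -97336 = -362 + 97336 = 96974$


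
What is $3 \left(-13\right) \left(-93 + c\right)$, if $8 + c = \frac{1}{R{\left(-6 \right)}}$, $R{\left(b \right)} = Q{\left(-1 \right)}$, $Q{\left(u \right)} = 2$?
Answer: $\frac{7839}{2} \approx 3919.5$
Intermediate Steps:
$R{\left(b \right)} = 2$
$c = - \frac{15}{2}$ ($c = -8 + \frac{1}{2} = - \frac{15}{2} \approx -7.5$)
$3 \left(-13\right) \left(-93 + c\right) = 3 \left(-13\right) \left(-93 - \frac{15}{2}\right) = \left(-39\right) \left(- \frac{201}{2}\right) = \frac{7839}{2}$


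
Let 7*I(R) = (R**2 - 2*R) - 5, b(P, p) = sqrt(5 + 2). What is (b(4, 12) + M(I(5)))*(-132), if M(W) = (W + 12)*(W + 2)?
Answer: -297792/49 - 132*sqrt(7) ≈ -6426.6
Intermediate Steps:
b(P, p) = sqrt(7)
I(R) = -5/7 - 2*R/7 + R**2/7 (I(R) = ((R**2 - 2*R) - 5)/7 = (-5 + R**2 - 2*R)/7 = -5/7 - 2*R/7 + R**2/7)
M(W) = (2 + W)*(12 + W) (M(W) = (12 + W)*(2 + W) = (2 + W)*(12 + W))
(b(4, 12) + M(I(5)))*(-132) = (sqrt(7) + (24 + (-5/7 - 2/7*5 + (1/7)*5**2)**2 + 14*(-5/7 - 2/7*5 + (1/7)*5**2)))*(-132) = (sqrt(7) + (24 + (-5/7 - 10/7 + (1/7)*25)**2 + 14*(-5/7 - 10/7 + (1/7)*25)))*(-132) = (sqrt(7) + (24 + (-5/7 - 10/7 + 25/7)**2 + 14*(-5/7 - 10/7 + 25/7)))*(-132) = (sqrt(7) + (24 + (10/7)**2 + 14*(10/7)))*(-132) = (sqrt(7) + (24 + 100/49 + 20))*(-132) = (sqrt(7) + 2256/49)*(-132) = (2256/49 + sqrt(7))*(-132) = -297792/49 - 132*sqrt(7)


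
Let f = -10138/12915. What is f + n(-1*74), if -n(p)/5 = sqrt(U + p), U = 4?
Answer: -10138/12915 - 5*I*sqrt(70) ≈ -0.78498 - 41.833*I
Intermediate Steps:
f = -10138/12915 (f = -10138*1/12915 = -10138/12915 ≈ -0.78498)
n(p) = -5*sqrt(4 + p)
f + n(-1*74) = -10138/12915 - 5*sqrt(4 - 1*74) = -10138/12915 - 5*sqrt(4 - 74) = -10138/12915 - 5*I*sqrt(70)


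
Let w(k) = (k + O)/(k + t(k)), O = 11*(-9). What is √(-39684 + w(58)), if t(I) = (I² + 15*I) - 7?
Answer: I*√728647028585/4285 ≈ 199.21*I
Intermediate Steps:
t(I) = -7 + I² + 15*I
O = -99
w(k) = (-99 + k)/(-7 + k² + 16*k) (w(k) = (k - 99)/(k + (-7 + k² + 15*k)) = (-99 + k)/(-7 + k² + 16*k))
√(-39684 + w(58)) = √(-39684 + (-99 + 58)/(-7 + 58² + 16*58)) = √(-39684 - 41/(-7 + 3364 + 928)) = √(-39684 - 41/4285) = √(-170045981/4285) = I*√728647028585/4285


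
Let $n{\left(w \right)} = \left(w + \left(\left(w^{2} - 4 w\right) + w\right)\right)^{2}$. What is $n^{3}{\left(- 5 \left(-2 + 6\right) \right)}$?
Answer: $7256313856000000$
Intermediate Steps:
$n{\left(w \right)} = \left(w^{2} - 2 w\right)^{2}$ ($n{\left(w \right)} = \left(w + \left(w^{2} - 3 w\right)\right)^{2} = \left(w^{2} - 2 w\right)^{2}$)
$n^{3}{\left(- 5 \left(-2 + 6\right) \right)} = \left(\left(- 5 \left(-2 + 6\right)\right)^{2} \left(-2 - 5 \left(-2 + 6\right)\right)^{2}\right)^{3} = \left(\left(\left(-5\right) 4\right)^{2} \left(-2 - 20\right)^{2}\right)^{3} = \left(\left(-20\right)^{2} \left(-2 - 20\right)^{2}\right)^{3} = \left(400 \left(-22\right)^{2}\right)^{3} = \left(400 \cdot 484\right)^{3} = 193600^{3} = 7256313856000000$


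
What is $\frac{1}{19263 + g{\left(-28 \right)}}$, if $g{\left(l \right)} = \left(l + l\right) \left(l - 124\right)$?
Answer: $\frac{1}{27775} \approx 3.6004 \cdot 10^{-5}$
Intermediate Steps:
$g{\left(l \right)} = 2 l \left(-124 + l\right)$
$\frac{1}{19263 + g{\left(-28 \right)}} = \frac{1}{19263 + 2 \left(-28\right) \left(-124 - 28\right)} = \frac{1}{19263 + 2 \left(-28\right) \left(-152\right)} = \frac{1}{19263 + 8512} = \frac{1}{27775}$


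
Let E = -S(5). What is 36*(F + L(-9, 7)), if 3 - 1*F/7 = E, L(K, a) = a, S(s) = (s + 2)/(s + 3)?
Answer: 2457/2 ≈ 1228.5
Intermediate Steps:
S(s) = (2 + s)/(3 + s)
E = -7/8 (E = -(2 + 5)/(3 + 5) = -7/8 ≈ -0.87500)
F = 217/8 (F = 21 - 7*(-7/8) = 21 + 49/8 = 217/8 ≈ 27.125)
36*(F + L(-9, 7)) = 36*(217/8 + 7) = 36*(273/8) = 2457/2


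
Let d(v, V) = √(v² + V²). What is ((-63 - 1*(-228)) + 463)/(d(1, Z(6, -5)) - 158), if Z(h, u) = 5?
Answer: -49612/12469 - 314*√26/12469 ≈ -4.1072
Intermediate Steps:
d(v, V) = √(V² + v²)
((-63 - 1*(-228)) + 463)/(d(1, Z(6, -5)) - 158) = ((-63 - 1*(-228)) + 463)/(√(5² + 1²) - 158) = ((-63 + 228) + 463)/(√(25 + 1) - 158) = (165 + 463)/(√26 - 158) = 628/(-158 + √26)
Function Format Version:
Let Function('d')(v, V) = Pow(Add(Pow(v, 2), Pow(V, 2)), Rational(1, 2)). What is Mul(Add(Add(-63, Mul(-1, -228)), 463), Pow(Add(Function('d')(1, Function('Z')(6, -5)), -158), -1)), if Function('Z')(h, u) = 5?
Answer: Add(Rational(-49612, 12469), Mul(Rational(-314, 12469), Pow(26, Rational(1, 2)))) ≈ -4.1072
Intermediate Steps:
Function('d')(v, V) = Pow(Add(Pow(V, 2), Pow(v, 2)), Rational(1, 2))
Mul(Add(Add(-63, Mul(-1, -228)), 463), Pow(Add(Function('d')(1, Function('Z')(6, -5)), -158), -1)) = Mul(Add(Add(-63, Mul(-1, -228)), 463), Pow(Add(Pow(Add(Pow(5, 2), Pow(1, 2)), Rational(1, 2)), -158), -1)) = Mul(Add(Add(-63, 228), 463), Pow(Add(Pow(Add(25, 1), Rational(1, 2)), -158), -1)) = Mul(Add(165, 463), Pow(Add(Pow(26, Rational(1, 2)), -158), -1)) = Mul(628, Pow(Add(-158, Pow(26, Rational(1, 2))), -1))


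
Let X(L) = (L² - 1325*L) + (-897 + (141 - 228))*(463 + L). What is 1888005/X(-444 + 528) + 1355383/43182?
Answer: 14616572269/513779436 ≈ 28.449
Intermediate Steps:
X(L) = -455592 + L² - 2309*L (X(L) = (L² - 1325*L) + (-897 - 87)*(463 + L) = (L² - 1325*L) - 984*(463 + L) = (L² - 1325*L) + (-455592 - 984*L) = -455592 + L² - 2309*L)
1888005/X(-444 + 528) + 1355383/43182 = 1888005/(-455592 + (-444 + 528)² - 2309*(-444 + 528)) + 1355383/43182 = 1888005/(-455592 + 84² - 2309*84) + 1355383*(1/43182) = 1888005/(-455592 + 7056 - 193956) + 1355383/43182 = 1888005/(-642492) + 1355383/43182 = 1888005*(-1/642492) + 1355383/43182 = -629335/214164 + 1355383/43182 = 14616572269/513779436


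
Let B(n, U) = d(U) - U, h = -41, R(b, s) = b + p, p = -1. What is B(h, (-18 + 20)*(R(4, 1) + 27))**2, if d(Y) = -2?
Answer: 3844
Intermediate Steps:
R(b, s) = -1 + b (R(b, s) = b - 1 = -1 + b)
B(n, U) = -2 - U
B(h, (-18 + 20)*(R(4, 1) + 27))**2 = (-2 - (-18 + 20)*((-1 + 4) + 27))**2 = (-2 - 2*(3 + 27))**2 = (-2 - 2*30)**2 = (-2 - 1*60)**2 = (-2 - 60)**2 = (-62)**2 = 3844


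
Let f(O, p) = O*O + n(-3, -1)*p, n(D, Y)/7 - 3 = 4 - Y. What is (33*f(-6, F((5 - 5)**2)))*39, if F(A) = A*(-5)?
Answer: 46332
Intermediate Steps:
n(D, Y) = 49 - 7*Y (n(D, Y) = 21 + 7*(4 - Y) = 21 + (28 - 7*Y) = 49 - 7*Y)
F(A) = -5*A
f(O, p) = O**2 + 56*p (f(O, p) = O*O + (49 - 7*(-1))*p = O**2 + (49 + 7)*p = O**2 + 56*p)
(33*f(-6, F((5 - 5)**2)))*39 = (33*((-6)**2 + 56*(-5*(5 - 5)**2)))*39 = (33*(36 + 56*(-5*0**2)))*39 = (33*(36 + 56*(-5*0)))*39 = (33*(36 + 56*0))*39 = (33*(36 + 0))*39 = (33*36)*39 = 1188*39 = 46332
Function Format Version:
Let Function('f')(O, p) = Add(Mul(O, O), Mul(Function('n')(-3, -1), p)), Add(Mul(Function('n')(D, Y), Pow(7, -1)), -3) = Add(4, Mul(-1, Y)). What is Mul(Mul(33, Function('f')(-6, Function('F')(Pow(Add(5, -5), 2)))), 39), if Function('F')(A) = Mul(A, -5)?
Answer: 46332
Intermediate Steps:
Function('n')(D, Y) = Add(49, Mul(-7, Y)) (Function('n')(D, Y) = Add(21, Mul(7, Add(4, Mul(-1, Y)))) = Add(21, Add(28, Mul(-7, Y))) = Add(49, Mul(-7, Y)))
Function('F')(A) = Mul(-5, A)
Function('f')(O, p) = Add(Pow(O, 2), Mul(56, p)) (Function('f')(O, p) = Add(Mul(O, O), Mul(Add(49, Mul(-7, -1)), p)) = Add(Pow(O, 2), Mul(Add(49, 7), p)) = Add(Pow(O, 2), Mul(56, p)))
Mul(Mul(33, Function('f')(-6, Function('F')(Pow(Add(5, -5), 2)))), 39) = Mul(Mul(33, Add(Pow(-6, 2), Mul(56, Mul(-5, Pow(Add(5, -5), 2))))), 39) = Mul(Mul(33, Add(36, Mul(56, Mul(-5, Pow(0, 2))))), 39) = Mul(Mul(33, Add(36, Mul(56, Mul(-5, 0)))), 39) = Mul(Mul(33, Add(36, Mul(56, 0))), 39) = Mul(Mul(33, Add(36, 0)), 39) = Mul(Mul(33, 36), 39) = Mul(1188, 39) = 46332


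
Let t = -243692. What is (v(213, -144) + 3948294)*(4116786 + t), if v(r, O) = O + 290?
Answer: 15292679273360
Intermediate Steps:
v(r, O) = 290 + O
(v(213, -144) + 3948294)*(4116786 + t) = ((290 - 144) + 3948294)*(4116786 - 243692) = (146 + 3948294)*3873094 = 3948440*3873094 = 15292679273360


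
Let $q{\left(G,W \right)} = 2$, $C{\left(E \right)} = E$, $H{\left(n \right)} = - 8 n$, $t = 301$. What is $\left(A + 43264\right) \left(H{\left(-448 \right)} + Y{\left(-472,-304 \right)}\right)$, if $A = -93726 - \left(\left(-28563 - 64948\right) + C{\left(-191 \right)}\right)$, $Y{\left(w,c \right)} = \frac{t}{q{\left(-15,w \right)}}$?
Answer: $161479780$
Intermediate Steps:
$Y{\left(w,c \right)} = \frac{301}{2}$
$A = -24$ ($A = -93726 - \left(\left(-28563 - 64948\right) - 191\right) = -93726 - \left(-93511 - 191\right) = -93726 - -93702 = -93726 + 93702 = -24$)
$\left(A + 43264\right) \left(H{\left(-448 \right)} + Y{\left(-472,-304 \right)}\right) = \left(-24 + 43264\right) \left(\left(-8\right) \left(-448\right) + \frac{301}{2}\right) = 43240 \left(3584 + \frac{301}{2}\right) = 43240 \cdot \frac{7469}{2} = 161479780$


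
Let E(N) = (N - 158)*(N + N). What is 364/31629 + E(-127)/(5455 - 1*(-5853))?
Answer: 88220747/13756182 ≈ 6.4132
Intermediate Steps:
E(N) = 2*N*(-158 + N) (E(N) = (-158 + N)*(2*N) = 2*N*(-158 + N))
364/31629 + E(-127)/(5455 - 1*(-5853)) = 364/31629 + (2*(-127)*(-158 - 127))/(5455 - 1*(-5853)) = 364*(1/31629) + (2*(-127)*(-285))/(5455 + 5853) = 28/2433 + 72390/11308 = 28/2433 + 72390*(1/11308) = 28/2433 + 36195/5654 = 88220747/13756182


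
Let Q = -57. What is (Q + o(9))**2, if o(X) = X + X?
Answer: 1521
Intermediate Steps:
o(X) = 2*X
(Q + o(9))**2 = (-57 + 2*9)**2 = (-57 + 18)**2 = (-39)**2 = 1521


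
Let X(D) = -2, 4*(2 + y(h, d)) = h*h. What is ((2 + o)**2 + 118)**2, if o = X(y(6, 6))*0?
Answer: 14884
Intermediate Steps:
y(h, d) = -2 + h**2/4 (y(h, d) = -2 + (h*h)/4 = -2 + h**2/4)
o = 0 (o = -2*0 = 0)
((2 + o)**2 + 118)**2 = ((2 + 0)**2 + 118)**2 = (2**2 + 118)**2 = (4 + 118)**2 = 122**2 = 14884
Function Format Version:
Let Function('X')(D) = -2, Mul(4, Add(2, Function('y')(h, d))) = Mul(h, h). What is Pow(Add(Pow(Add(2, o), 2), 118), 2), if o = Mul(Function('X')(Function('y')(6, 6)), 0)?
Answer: 14884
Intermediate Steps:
Function('y')(h, d) = Add(-2, Mul(Rational(1, 4), Pow(h, 2))) (Function('y')(h, d) = Add(-2, Mul(Rational(1, 4), Mul(h, h))) = Add(-2, Mul(Rational(1, 4), Pow(h, 2))))
o = 0 (o = Mul(-2, 0) = 0)
Pow(Add(Pow(Add(2, o), 2), 118), 2) = Pow(Add(Pow(Add(2, 0), 2), 118), 2) = Pow(Add(Pow(2, 2), 118), 2) = Pow(Add(4, 118), 2) = Pow(122, 2) = 14884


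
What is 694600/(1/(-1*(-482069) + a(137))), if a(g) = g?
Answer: 334940287600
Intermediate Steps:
694600/(1/(-1*(-482069) + a(137))) = 694600/(1/(-1*(-482069) + 137)) = 694600/(1/(482069 + 137)) = 694600/(1/482206) = 694600*482206 = 334940287600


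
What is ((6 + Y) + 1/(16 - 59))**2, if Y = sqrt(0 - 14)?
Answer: 40163/1849 + 514*I*sqrt(14)/43 ≈ 21.721 + 44.726*I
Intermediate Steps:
Y = I*sqrt(14) (Y = sqrt(-14) = I*sqrt(14) ≈ 3.7417*I)
((6 + Y) + 1/(16 - 59))**2 = ((6 + I*sqrt(14)) + 1/(16 - 59))**2 = ((6 + I*sqrt(14)) + 1/(-43))**2 = ((6 + I*sqrt(14)) - 1/43)**2 = (257/43 + I*sqrt(14))**2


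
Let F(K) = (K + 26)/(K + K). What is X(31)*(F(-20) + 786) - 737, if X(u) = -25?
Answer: -81533/4 ≈ -20383.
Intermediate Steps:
F(K) = (26 + K)/(2*K) (F(K) = (26 + K)/((2*K)) = (26 + K)*(1/(2*K)) = (26 + K)/(2*K))
X(31)*(F(-20) + 786) - 737 = -25*((½)*(26 - 20)/(-20) + 786) - 737 = -25*((½)*(-1/20)*6 + 786) - 737 = -25*(-3/20 + 786) - 737 = -25*15717/20 - 737 = -78585/4 - 737 = -81533/4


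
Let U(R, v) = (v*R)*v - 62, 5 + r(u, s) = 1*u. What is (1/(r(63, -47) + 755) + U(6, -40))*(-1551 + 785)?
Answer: -5939866570/813 ≈ -7.3061e+6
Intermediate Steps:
r(u, s) = -5 + u (r(u, s) = -5 + 1*u = -5 + u)
U(R, v) = -62 + R*v² (U(R, v) = (R*v)*v - 62 = R*v² - 62 = -62 + R*v²)
(1/(r(63, -47) + 755) + U(6, -40))*(-1551 + 785) = (1/((-5 + 63) + 755) + (-62 + 6*(-40)²))*(-1551 + 785) = (1/(58 + 755) + (-62 + 6*1600))*(-766) = (1/813 + (-62 + 9600))*(-766) = (1/813 + 9538)*(-766) = (7754395/813)*(-766) = -5939866570/813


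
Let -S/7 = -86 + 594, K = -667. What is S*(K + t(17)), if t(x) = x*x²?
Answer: -15098776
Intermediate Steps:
t(x) = x³
S = -3556 (S = -7*(-86 + 594) = -7*508 = -3556)
S*(K + t(17)) = -3556*(-667 + 17³) = -3556*(-667 + 4913) = -3556*4246 = -15098776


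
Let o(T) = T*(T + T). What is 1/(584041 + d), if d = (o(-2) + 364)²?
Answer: 1/722425 ≈ 1.3842e-6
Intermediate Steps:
o(T) = 2*T² (o(T) = T*(2*T) = 2*T²)
d = 138384 (d = (2*(-2)² + 364)² = (2*4 + 364)² = (8 + 364)² = 372² = 138384)
1/(584041 + d) = 1/(584041 + 138384) = 1/722425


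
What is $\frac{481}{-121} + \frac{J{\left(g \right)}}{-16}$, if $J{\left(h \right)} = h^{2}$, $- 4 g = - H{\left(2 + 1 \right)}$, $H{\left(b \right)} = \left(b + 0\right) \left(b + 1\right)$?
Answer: $- \frac{8785}{1936} \approx -4.5377$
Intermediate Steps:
$H{\left(b \right)} = b \left(1 + b\right)$
$g = 3$ ($g = - \frac{\left(-1\right) \left(2 + 1\right) \left(1 + \left(2 + 1\right)\right)}{4} = - \frac{\left(-1\right) 3 \left(1 + 3\right)}{4} = - \frac{\left(-1\right) 3 \cdot 4}{4} = - \frac{\left(-1\right) 12}{4} = \left(- \frac{1}{4}\right) \left(-12\right) = 3$)
$\frac{481}{-121} + \frac{J{\left(g \right)}}{-16} = \frac{481}{-121} + \frac{3^{2}}{-16} = 481 \left(- \frac{1}{121}\right) + 9 \left(- \frac{1}{16}\right) = - \frac{481}{121} - \frac{9}{16} = - \frac{8785}{1936}$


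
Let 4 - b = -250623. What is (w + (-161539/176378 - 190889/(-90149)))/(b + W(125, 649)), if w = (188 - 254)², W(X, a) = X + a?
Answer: 69280814243363/3997351401251122 ≈ 0.017332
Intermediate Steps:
b = 250627 (b = 4 - 1*(-250623) = 4 + 250623 = 250627)
w = 4356 (w = (-66)² = 4356)
(w + (-161539/176378 - 190889/(-90149)))/(b + W(125, 649)) = (4356 + (-161539/176378 - 190889/(-90149)))/(250627 + (125 + 649)) = (4356 + (-161539*1/176378 - 190889*(-1/90149)))/(250627 + 774) = (4356 + (-161539/176378 + 190889/90149))/251401 = (4356 + 19106040731/15900300322)*(1/251401) = (69280814243363/15900300322)*(1/251401) = 69280814243363/3997351401251122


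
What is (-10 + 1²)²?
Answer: 81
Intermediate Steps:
(-10 + 1²)² = (-10 + 1)² = (-9)² = 81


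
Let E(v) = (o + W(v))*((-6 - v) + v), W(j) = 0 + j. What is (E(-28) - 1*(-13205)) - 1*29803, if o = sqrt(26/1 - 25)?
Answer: -16436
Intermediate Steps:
W(j) = j
o = 1 (o = sqrt(26*1 - 25) = sqrt(26 - 25) = sqrt(1) = 1)
E(v) = -6 - 6*v (E(v) = (1 + v)*((-6 - v) + v) = (1 + v)*(-6) = -6 - 6*v)
(E(-28) - 1*(-13205)) - 1*29803 = ((-6 - 6*(-28)) - 1*(-13205)) - 1*29803 = ((-6 + 168) + 13205) - 29803 = (162 + 13205) - 29803 = 13367 - 29803 = -16436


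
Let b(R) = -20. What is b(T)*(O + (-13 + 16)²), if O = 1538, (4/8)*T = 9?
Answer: -30940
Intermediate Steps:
T = 18 (T = 2*9 = 18)
b(T)*(O + (-13 + 16)²) = -20*(1538 + (-13 + 16)²) = -20*(1538 + 3²) = -20*(1538 + 9) = -20*1547 = -30940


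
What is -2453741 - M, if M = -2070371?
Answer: -383370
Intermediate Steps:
-2453741 - M = -2453741 - 1*(-2070371) = -2453741 + 2070371 = -383370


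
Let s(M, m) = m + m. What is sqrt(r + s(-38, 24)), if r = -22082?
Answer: I*sqrt(22034) ≈ 148.44*I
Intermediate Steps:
s(M, m) = 2*m
sqrt(r + s(-38, 24)) = sqrt(-22082 + 2*24) = sqrt(-22082 + 48) = sqrt(-22034) = I*sqrt(22034)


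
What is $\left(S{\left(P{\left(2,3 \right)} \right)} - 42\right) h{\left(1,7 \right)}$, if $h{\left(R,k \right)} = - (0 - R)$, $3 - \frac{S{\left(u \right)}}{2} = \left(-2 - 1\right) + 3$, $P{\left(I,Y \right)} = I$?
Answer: $-36$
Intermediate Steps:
$S{\left(u \right)} = 6$ ($S{\left(u \right)} = 6 - 2 \left(\left(-2 - 1\right) + 3\right) = 6 - 2 \left(-3 + 3\right) = 6 - 0 = 6 + 0 = 6$)
$h{\left(R,k \right)} = R$ ($h{\left(R,k \right)} = - \left(-1\right) R = R$)
$\left(S{\left(P{\left(2,3 \right)} \right)} - 42\right) h{\left(1,7 \right)} = \left(6 - 42\right) 1 = \left(-36\right) 1 = -36$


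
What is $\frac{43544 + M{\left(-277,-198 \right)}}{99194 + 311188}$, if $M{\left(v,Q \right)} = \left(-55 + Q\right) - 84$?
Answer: $\frac{43207}{410382} \approx 0.10528$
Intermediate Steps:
$M{\left(v,Q \right)} = -139 + Q$
$\frac{43544 + M{\left(-277,-198 \right)}}{99194 + 311188} = \frac{43544 - 337}{99194 + 311188} = \frac{43544 - 337}{410382} = 43207 \cdot \frac{1}{410382} = \frac{43207}{410382}$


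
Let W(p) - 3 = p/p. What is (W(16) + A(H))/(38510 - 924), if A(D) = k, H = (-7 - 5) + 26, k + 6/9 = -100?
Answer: -145/56379 ≈ -0.0025719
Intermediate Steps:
k = -302/3 (k = -2/3 - 100 = -302/3 ≈ -100.67)
H = 14 (H = -12 + 26 = 14)
A(D) = -302/3
W(p) = 4 (W(p) = 3 + p/p = 3 + 1 = 4)
(W(16) + A(H))/(38510 - 924) = (4 - 302/3)/(38510 - 924) = -290/3/37586 = -290/3*1/37586 = -145/56379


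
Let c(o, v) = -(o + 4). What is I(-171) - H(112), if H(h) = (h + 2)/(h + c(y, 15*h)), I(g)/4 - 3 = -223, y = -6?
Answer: -881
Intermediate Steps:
I(g) = -880 (I(g) = 12 + 4*(-223) = 12 - 892 = -880)
c(o, v) = -4 - o (c(o, v) = -(4 + o) = -4 - o)
H(h) = 1 (H(h) = (h + 2)/(h + (-4 - 1*(-6))) = (2 + h)/(h + (-4 + 6)) = (2 + h)/(h + 2) = (2 + h)/(2 + h) = 1)
I(-171) - H(112) = -880 - 1*1 = -880 - 1 = -881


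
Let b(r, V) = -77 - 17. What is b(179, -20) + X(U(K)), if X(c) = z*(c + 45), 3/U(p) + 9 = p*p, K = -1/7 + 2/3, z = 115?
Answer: 19399543/3848 ≈ 5041.5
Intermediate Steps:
b(r, V) = -94
K = 11/21 (K = -1*1/7 + 2*(1/3) = -1/7 + 2/3 = 11/21 ≈ 0.52381)
U(p) = 3/(-9 + p**2) (U(p) = 3/(-9 + p*p) = 3/(-9 + p**2))
X(c) = 5175 + 115*c (X(c) = 115*(c + 45) = 115*(45 + c) = 5175 + 115*c)
b(179, -20) + X(U(K)) = -94 + (5175 + 115*(3/(-9 + (11/21)**2))) = -94 + (5175 + 115*(3/(-9 + 121/441))) = -94 + (5175 + 115*(3/(-3848/441))) = -94 + (5175 + 115*(3*(-441/3848))) = -94 + (5175 + 115*(-1323/3848)) = -94 + (5175 - 152145/3848) = -94 + 19761255/3848 = 19399543/3848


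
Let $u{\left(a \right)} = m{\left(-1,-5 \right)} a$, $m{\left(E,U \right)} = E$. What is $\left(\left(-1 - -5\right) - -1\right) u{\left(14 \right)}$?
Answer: $-70$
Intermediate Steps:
$u{\left(a \right)} = - a$
$\left(\left(-1 - -5\right) - -1\right) u{\left(14 \right)} = \left(\left(-1 - -5\right) - -1\right) \left(\left(-1\right) 14\right) = \left(\left(-1 + 5\right) + 1\right) \left(-14\right) = \left(4 + 1\right) \left(-14\right) = 5 \left(-14\right) = -70$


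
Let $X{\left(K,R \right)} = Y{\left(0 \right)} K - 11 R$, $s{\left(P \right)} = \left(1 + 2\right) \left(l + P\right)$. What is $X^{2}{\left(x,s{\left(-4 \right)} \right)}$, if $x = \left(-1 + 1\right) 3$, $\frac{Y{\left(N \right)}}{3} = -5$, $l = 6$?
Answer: $4356$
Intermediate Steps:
$Y{\left(N \right)} = -15$ ($Y{\left(N \right)} = 3 \left(-5\right) = -15$)
$s{\left(P \right)} = 18 + 3 P$ ($s{\left(P \right)} = \left(1 + 2\right) \left(6 + P\right) = 3 \left(6 + P\right) = 18 + 3 P$)
$x = 0$ ($x = 0 \cdot 3 = 0$)
$X{\left(K,R \right)} = - 15 K - 11 R$
$X^{2}{\left(x,s{\left(-4 \right)} \right)} = \left(\left(-15\right) 0 - 11 \left(18 + 3 \left(-4\right)\right)\right)^{2} = \left(0 - 11 \left(18 - 12\right)\right)^{2} = \left(0 - 66\right)^{2} = \left(-66\right)^{2} = 4356$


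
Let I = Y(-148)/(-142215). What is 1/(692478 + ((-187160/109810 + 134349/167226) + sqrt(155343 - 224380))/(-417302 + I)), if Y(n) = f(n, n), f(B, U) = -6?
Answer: 101532268949285249170596341195144502949515688/70308862537682370119008152612319162570273162830149 + 351356219005396532392501168006960*I*sqrt(69037)/70308862537682370119008152612319162570273162830149 ≈ 1.4441e-6 + 1.313e-15*I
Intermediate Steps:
Y(n) = -6
I = 2/47405 (I = -6/(-142215) = -6*(-1/142215) = 2/47405 ≈ 4.2190e-5)
1/(692478 + ((-187160/109810 + 134349/167226) + sqrt(155343 - 224380))/(-417302 + I)) = 1/(692478 + ((-187160/109810 + 134349/167226) + sqrt(155343 - 224380))/(-417302 + 2/47405)) = 1/(692478 + ((-187160*1/109810 + 134349*(1/167226)) + sqrt(-69037))/(-19782201308/47405)) = 1/(692478 + ((-18716/10981 + 44783/55742) + I*sqrt(69037))*(-47405/19782201308)) = 1/(692478 + (-551505149/612102902 + I*sqrt(69037))*(-47405/19782201308)) = 1/(692478 + (26144101588345/12108742828574995816 - 47405*I*sqrt(69037)/19782201308)) = 1/(8385038016472100054260393/12108742828574995816 - 47405*I*sqrt(69037)/19782201308)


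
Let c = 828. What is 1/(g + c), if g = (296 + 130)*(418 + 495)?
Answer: 1/389766 ≈ 2.5656e-6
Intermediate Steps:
g = 388938 (g = 426*913 = 388938)
1/(g + c) = 1/(388938 + 828) = 1/389766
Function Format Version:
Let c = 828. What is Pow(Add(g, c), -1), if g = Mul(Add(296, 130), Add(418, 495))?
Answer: Rational(1, 389766) ≈ 2.5656e-6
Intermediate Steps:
g = 388938 (g = Mul(426, 913) = 388938)
Pow(Add(g, c), -1) = Pow(Add(388938, 828), -1) = Pow(389766, -1) = Rational(1, 389766)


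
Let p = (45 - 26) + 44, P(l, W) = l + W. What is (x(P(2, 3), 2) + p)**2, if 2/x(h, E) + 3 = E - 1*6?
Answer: 192721/49 ≈ 3933.1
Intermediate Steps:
P(l, W) = W + l
x(h, E) = 2/(-9 + E) (x(h, E) = 2/(-3 + (E - 1*6)) = 2/(-3 + (E - 6)) = 2/(-3 + (-6 + E)) = 2/(-9 + E))
p = 63 (p = 19 + 44 = 63)
(x(P(2, 3), 2) + p)**2 = (2/(-9 + 2) + 63)**2 = (2/(-7) + 63)**2 = (2*(-1/7) + 63)**2 = (-2/7 + 63)**2 = (439/7)**2 = 192721/49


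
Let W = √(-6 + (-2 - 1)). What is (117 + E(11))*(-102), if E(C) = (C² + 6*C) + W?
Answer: -31008 - 306*I ≈ -31008.0 - 306.0*I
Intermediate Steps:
W = 3*I (W = √(-6 - 3) = √(-9) = 3*I ≈ 3.0*I)
E(C) = C² + 3*I + 6*C (E(C) = (C² + 6*C) + 3*I = C² + 3*I + 6*C)
(117 + E(11))*(-102) = (117 + (11² + 3*I + 6*11))*(-102) = (117 + (121 + 3*I + 66))*(-102) = (117 + (187 + 3*I))*(-102) = (304 + 3*I)*(-102) = -31008 - 306*I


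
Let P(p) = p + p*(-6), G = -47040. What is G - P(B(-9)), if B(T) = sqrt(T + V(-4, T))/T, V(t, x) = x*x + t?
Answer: -47040 - 10*sqrt(17)/9 ≈ -47045.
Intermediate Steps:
V(t, x) = t + x**2 (V(t, x) = x**2 + t = t + x**2)
B(T) = sqrt(-4 + T + T**2)/T (B(T) = sqrt(T + (-4 + T**2))/T = sqrt(-4 + T + T**2)/T)
P(p) = -5*p (P(p) = p - 6*p = -5*p)
G - P(B(-9)) = -47040 - (-5)*sqrt(-4 - 9 + (-9)**2)/(-9) = -47040 - (-5)*(-sqrt(-4 - 9 + 81)/9) = -47040 - (-5)*(-2*sqrt(17)/9) = -47040 - 10*sqrt(17)/9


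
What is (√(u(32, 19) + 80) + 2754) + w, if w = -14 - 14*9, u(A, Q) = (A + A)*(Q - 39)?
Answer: 2614 + 20*I*√3 ≈ 2614.0 + 34.641*I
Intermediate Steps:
u(A, Q) = 2*A*(-39 + Q) (u(A, Q) = (2*A)*(-39 + Q) = 2*A*(-39 + Q))
w = -140 (w = -14 - 126 = -140)
(√(u(32, 19) + 80) + 2754) + w = (√(2*32*(-39 + 19) + 80) + 2754) - 140 = (√(2*32*(-20) + 80) + 2754) - 140 = (√(-1280 + 80) + 2754) - 140 = (√(-1200) + 2754) - 140 = (20*I*√3 + 2754) - 140 = (2754 + 20*I*√3) - 140 = 2614 + 20*I*√3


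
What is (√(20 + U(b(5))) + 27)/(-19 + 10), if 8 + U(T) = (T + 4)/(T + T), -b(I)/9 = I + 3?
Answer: -3 - √449/54 ≈ -3.3924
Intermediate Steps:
b(I) = -27 - 9*I (b(I) = -9*(I + 3) = -9*(3 + I) = -27 - 9*I)
U(T) = -8 + (4 + T)/(2*T) (U(T) = -8 + (T + 4)/(T + T) = -8 + (4 + T)/((2*T)) = -8 + (4 + T)*(1/(2*T)) = -8 + (4 + T)/(2*T))
(√(20 + U(b(5))) + 27)/(-19 + 10) = (√(20 + (-15/2 + 2/(-27 - 9*5))) + 27)/(-19 + 10) = (√(20 + (-15/2 + 2/(-27 - 45))) + 27)/(-9) = (√(20 + (-15/2 + 2/(-72))) + 27)*(-⅑) = (√(20 + (-15/2 + 2*(-1/72))) + 27)*(-⅑) = (√(20 + (-15/2 - 1/36)) + 27)*(-⅑) = (√(20 - 271/36) + 27)*(-⅑) = (√(449/36) + 27)*(-⅑) = (√449/6 + 27)*(-⅑) = (27 + √449/6)*(-⅑) = -3 - √449/54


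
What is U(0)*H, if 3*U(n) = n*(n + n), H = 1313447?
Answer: 0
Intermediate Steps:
U(n) = 2*n²/3 (U(n) = (n*(n + n))/3 = (n*(2*n))/3 = (2*n²)/3 = 2*n²/3)
U(0)*H = ((⅔)*0²)*1313447 = ((⅔)*0)*1313447 = 0*1313447 = 0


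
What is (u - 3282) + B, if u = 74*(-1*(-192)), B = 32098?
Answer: 43024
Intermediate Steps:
u = 14208 (u = 74*192 = 14208)
(u - 3282) + B = (14208 - 3282) + 32098 = 10926 + 32098 = 43024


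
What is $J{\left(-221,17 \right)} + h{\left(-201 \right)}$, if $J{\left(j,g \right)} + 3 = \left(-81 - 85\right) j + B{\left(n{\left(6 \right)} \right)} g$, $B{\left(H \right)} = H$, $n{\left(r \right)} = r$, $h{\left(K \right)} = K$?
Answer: $36584$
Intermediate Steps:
$J{\left(j,g \right)} = -3 - 166 j + 6 g$ ($J{\left(j,g \right)} = -3 + \left(\left(-81 - 85\right) j + 6 g\right) = -3 + \left(- 166 j + 6 g\right) = -3 - 166 j + 6 g$)
$J{\left(-221,17 \right)} + h{\left(-201 \right)} = \left(-3 - -36686 + 6 \cdot 17\right) - 201 = \left(-3 + 36686 + 102\right) - 201 = 36785 - 201 = 36584$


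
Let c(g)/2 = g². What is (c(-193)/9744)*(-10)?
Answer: -186245/2436 ≈ -76.455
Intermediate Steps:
c(g) = 2*g²
(c(-193)/9744)*(-10) = ((2*(-193)²)/9744)*(-10) = ((2*37249)*(1/9744))*(-10) = (74498*(1/9744))*(-10) = (37249/4872)*(-10) = -186245/2436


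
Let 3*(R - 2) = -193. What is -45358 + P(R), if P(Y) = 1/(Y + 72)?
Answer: -1315379/29 ≈ -45358.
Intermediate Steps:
R = -187/3 (R = 2 + (⅓)*(-193) = 2 - 193/3 = -187/3 ≈ -62.333)
P(Y) = 1/(72 + Y)
-45358 + P(R) = -45358 + 1/(72 - 187/3) = -45358 + 1/(29/3) = -45358 + 3/29 = -1315379/29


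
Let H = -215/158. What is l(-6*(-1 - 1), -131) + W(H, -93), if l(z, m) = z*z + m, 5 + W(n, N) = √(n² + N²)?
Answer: 8 + 13*√1277869/158 ≈ 101.01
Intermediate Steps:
H = -215/158 (H = -215*1/158 = -215/158 ≈ -1.3608)
W(n, N) = -5 + √(N² + n²) (W(n, N) = -5 + √(n² + N²) = -5 + √(N² + n²))
l(z, m) = m + z² (l(z, m) = z² + m = m + z²)
l(-6*(-1 - 1), -131) + W(H, -93) = (-131 + (-6*(-1 - 1))²) + (-5 + √((-93)² + (-215/158)²)) = (-131 + (-6*(-2))²) + (-5 + √(8649 + 46225/24964)) = (-131 + 12²) + (-5 + √(215959861/24964)) = (-131 + 144) + (-5 + 13*√1277869/158) = 13 + (-5 + 13*√1277869/158) = 8 + 13*√1277869/158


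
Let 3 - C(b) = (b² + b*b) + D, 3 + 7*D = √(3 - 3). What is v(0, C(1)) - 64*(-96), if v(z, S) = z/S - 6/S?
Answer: 30699/5 ≈ 6139.8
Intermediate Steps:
D = -3/7 (D = -3/7 + √(3 - 3)/7 = -3/7 + √0/7 = -3/7 + (⅐)*0 = -3/7 + 0 = -3/7 ≈ -0.42857)
C(b) = 24/7 - 2*b² (C(b) = 3 - ((b² + b*b) - 3/7) = 3 - ((b² + b²) - 3/7) = 3 - (2*b² - 3/7) = 3 - (-3/7 + 2*b²) = 3 + (3/7 - 2*b²) = 24/7 - 2*b²)
v(z, S) = -6/S + z/S
v(0, C(1)) - 64*(-96) = (-6 + 0)/(24/7 - 2*1²) - 64*(-96) = -6/(24/7 - 2*1) + 6144 = -6/(24/7 - 2) + 6144 = -6/(10/7) + 6144 = (7/10)*(-6) + 6144 = -21/5 + 6144 = 30699/5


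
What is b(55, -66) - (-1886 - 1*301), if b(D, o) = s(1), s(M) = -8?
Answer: 2179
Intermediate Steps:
b(D, o) = -8
b(55, -66) - (-1886 - 1*301) = -8 - (-1886 - 1*301) = -8 - (-1886 - 301) = -8 - 1*(-2187) = -8 + 2187 = 2179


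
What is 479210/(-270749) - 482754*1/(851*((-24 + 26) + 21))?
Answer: -140084740076/5299370177 ≈ -26.434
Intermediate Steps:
479210/(-270749) - 482754*1/(851*((-24 + 26) + 21)) = 479210*(-1/270749) - 482754*1/(851*(2 + 21)) = -479210/270749 - 482754/((23*(-37))*(-23)) = -479210/270749 - 482754/((-851*(-23))) = -479210/270749 - 482754/19573 = -140084740076/5299370177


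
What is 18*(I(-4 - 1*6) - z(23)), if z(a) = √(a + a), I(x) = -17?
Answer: -306 - 18*√46 ≈ -428.08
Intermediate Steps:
z(a) = √2*√a (z(a) = √(2*a) = √2*√a)
18*(I(-4 - 1*6) - z(23)) = 18*(-17 - √2*√23) = 18*(-17 - √46) = -306 - 18*√46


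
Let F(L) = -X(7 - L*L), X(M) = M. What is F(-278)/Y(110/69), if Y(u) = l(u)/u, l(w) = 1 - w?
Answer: -8500470/41 ≈ -2.0733e+5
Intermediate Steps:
Y(u) = (1 - u)/u
F(L) = -7 + L**2 (F(L) = -(7 - L*L) = -(7 - L**2) = -7 + L**2)
F(-278)/Y(110/69) = (-7 + (-278)**2)/(((1 - 110/69)/((110/69)))) = (-7 + 77284)/(((1 - 110/69)/((110*(1/69))))) = 77277/(((1 - 1*110/69)/(110/69))) = 77277/((69*(1 - 110/69)/110)) = 77277/(((69/110)*(-41/69))) = 77277/(-41/110) = 77277*(-110/41) = -8500470/41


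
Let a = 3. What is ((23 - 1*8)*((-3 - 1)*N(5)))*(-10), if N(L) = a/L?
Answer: 360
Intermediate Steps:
N(L) = 3/L
((23 - 1*8)*((-3 - 1)*N(5)))*(-10) = ((23 - 1*8)*((-3 - 1)*(3/5)))*(-10) = ((23 - 8)*(-12/5))*(-10) = (15*(-4*⅗))*(-10) = (15*(-12/5))*(-10) = -36*(-10) = 360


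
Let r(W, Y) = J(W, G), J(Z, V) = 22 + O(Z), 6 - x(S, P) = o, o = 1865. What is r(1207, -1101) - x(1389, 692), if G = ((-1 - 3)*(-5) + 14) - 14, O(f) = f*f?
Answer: 1458730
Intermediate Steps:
x(S, P) = -1859 (x(S, P) = 6 - 1*1865 = 6 - 1865 = -1859)
O(f) = f**2
G = 20 (G = (-4*(-5) + 14) - 14 = (20 + 14) - 14 = 34 - 14 = 20)
J(Z, V) = 22 + Z**2
r(W, Y) = 22 + W**2
r(1207, -1101) - x(1389, 692) = (22 + 1207**2) - 1*(-1859) = (22 + 1456849) + 1859 = 1456871 + 1859 = 1458730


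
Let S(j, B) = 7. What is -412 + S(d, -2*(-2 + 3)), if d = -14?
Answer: -405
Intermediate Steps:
-412 + S(d, -2*(-2 + 3)) = -412 + 7 = -405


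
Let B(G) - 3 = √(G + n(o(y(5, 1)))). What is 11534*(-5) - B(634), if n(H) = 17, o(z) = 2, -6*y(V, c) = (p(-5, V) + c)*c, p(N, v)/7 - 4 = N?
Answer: -57673 - √651 ≈ -57699.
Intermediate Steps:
p(N, v) = 28 + 7*N
y(V, c) = -c*(-7 + c)/6 (y(V, c) = -((28 + 7*(-5)) + c)*c/6 = -((28 - 35) + c)*c/6 = -(-7 + c)*c/6 = -c*(-7 + c)/6)
B(G) = 3 + √(17 + G) (B(G) = 3 + √(G + 17) = 3 + √(17 + G))
11534*(-5) - B(634) = 11534*(-5) - (3 + √(17 + 634)) = -57670 - (3 + √651) = -57670 + (-3 - √651) = -57673 - √651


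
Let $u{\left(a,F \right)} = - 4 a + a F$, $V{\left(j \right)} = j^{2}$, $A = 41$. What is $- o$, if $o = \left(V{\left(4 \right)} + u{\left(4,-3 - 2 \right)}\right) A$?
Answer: $820$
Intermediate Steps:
$u{\left(a,F \right)} = - 4 a + F a$
$o = -820$ ($o = \left(4^{2} + 4 \left(-4 - 5\right)\right) 41 = \left(16 + 4 \left(-4 - 5\right)\right) 41 = \left(16 + 4 \left(-9\right)\right) 41 = \left(16 - 36\right) 41 = \left(-20\right) 41 = -820$)
$- o = \left(-1\right) \left(-820\right) = 820$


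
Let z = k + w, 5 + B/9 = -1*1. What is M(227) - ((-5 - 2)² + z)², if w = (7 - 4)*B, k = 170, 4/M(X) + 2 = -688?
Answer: -1120907/345 ≈ -3249.0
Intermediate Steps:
M(X) = -2/345 (M(X) = 4/(-2 - 688) = 4/(-690) = 4*(-1/690) = -2/345)
B = -54 (B = -45 + 9*(-1*1) = -45 + 9*(-1) = -45 - 9 = -54)
w = -162 (w = (7 - 4)*(-54) = 3*(-54) = -162)
z = 8 (z = 170 - 162 = 8)
M(227) - ((-5 - 2)² + z)² = -2/345 - ((-5 - 2)² + 8)² = -2/345 - ((-7)² + 8)² = -2/345 - (49 + 8)² = -2/345 - 1*57² = -2/345 - 1*3249 = -2/345 - 3249 = -1120907/345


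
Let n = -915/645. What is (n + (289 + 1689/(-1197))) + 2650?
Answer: 50375875/17157 ≈ 2936.2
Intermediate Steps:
n = -61/43 (n = -915*1/645 = -61/43 ≈ -1.4186)
(n + (289 + 1689/(-1197))) + 2650 = (-61/43 + (289 + 1689/(-1197))) + 2650 = (-61/43 + (289 + 1689*(-1/1197))) + 2650 = (-61/43 + (289 - 563/399)) + 2650 = (-61/43 + 114748/399) + 2650 = 4909825/17157 + 2650 = 50375875/17157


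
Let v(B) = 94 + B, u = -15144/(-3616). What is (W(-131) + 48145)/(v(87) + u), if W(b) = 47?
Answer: 21782784/83705 ≈ 260.23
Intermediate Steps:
u = 1893/452 (u = -15144*(-1/3616) = 1893/452 ≈ 4.1880)
(W(-131) + 48145)/(v(87) + u) = (47 + 48145)/((94 + 87) + 1893/452) = 48192/(181 + 1893/452) = 48192/(83705/452) = 48192*(452/83705) = 21782784/83705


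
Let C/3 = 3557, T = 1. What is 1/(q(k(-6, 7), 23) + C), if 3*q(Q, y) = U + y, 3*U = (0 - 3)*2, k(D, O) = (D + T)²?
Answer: 1/10678 ≈ 9.3651e-5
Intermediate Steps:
k(D, O) = (1 + D)² (k(D, O) = (D + 1)² = (1 + D)²)
U = -2 (U = ((0 - 3)*2)/3 = (-3*2)/3 = (⅓)*(-6) = -2)
q(Q, y) = -⅔ + y/3 (q(Q, y) = (-2 + y)/3 = -⅔ + y/3)
C = 10671 (C = 3*3557 = 10671)
1/(q(k(-6, 7), 23) + C) = 1/((-⅔ + (⅓)*23) + 10671) = 1/((-⅔ + 23/3) + 10671) = 1/(7 + 10671) = 1/10678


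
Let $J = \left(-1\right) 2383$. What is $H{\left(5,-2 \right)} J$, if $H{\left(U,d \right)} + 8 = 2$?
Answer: $14298$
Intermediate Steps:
$H{\left(U,d \right)} = -6$ ($H{\left(U,d \right)} = -8 + 2 = -6$)
$J = -2383$
$H{\left(5,-2 \right)} J = \left(-6\right) \left(-2383\right) = 14298$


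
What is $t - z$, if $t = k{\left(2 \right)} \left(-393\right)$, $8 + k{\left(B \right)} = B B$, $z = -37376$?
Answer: $38948$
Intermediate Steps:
$k{\left(B \right)} = -8 + B^{2}$ ($k{\left(B \right)} = -8 + B B = -8 + B^{2}$)
$t = 1572$ ($t = \left(-8 + 2^{2}\right) \left(-393\right) = \left(-8 + 4\right) \left(-393\right) = \left(-4\right) \left(-393\right) = 1572$)
$t - z = 1572 - -37376 = 1572 + 37376 = 38948$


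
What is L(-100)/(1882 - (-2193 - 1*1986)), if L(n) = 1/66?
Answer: 1/400026 ≈ 2.4998e-6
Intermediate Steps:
L(n) = 1/66
L(-100)/(1882 - (-2193 - 1*1986)) = 1/(66*(1882 - (-2193 - 1*1986))) = 1/(66*(1882 - (-2193 - 1986))) = 1/(66*(1882 - 1*(-4179))) = 1/(66*(1882 + 4179)) = (1/66)/6061 = (1/66)*(1/6061) = 1/400026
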